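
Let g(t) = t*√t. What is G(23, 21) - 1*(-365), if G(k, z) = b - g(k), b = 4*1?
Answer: 369 - 23*√23 ≈ 258.70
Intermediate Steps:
b = 4
g(t) = t^(3/2)
G(k, z) = 4 - k^(3/2)
G(23, 21) - 1*(-365) = (4 - 23^(3/2)) - 1*(-365) = (4 - 23*√23) + 365 = 369 - 23*√23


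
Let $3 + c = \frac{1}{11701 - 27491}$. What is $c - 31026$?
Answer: $- \frac{489947911}{15790} \approx -31029.0$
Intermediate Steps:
$c = - \frac{47371}{15790}$ ($c = -3 + \frac{1}{11701 - 27491} = -3 + \frac{1}{-15790} = -3 - \frac{1}{15790} = - \frac{47371}{15790} \approx -3.0001$)
$c - 31026 = - \frac{47371}{15790} - 31026 = - \frac{489947911}{15790}$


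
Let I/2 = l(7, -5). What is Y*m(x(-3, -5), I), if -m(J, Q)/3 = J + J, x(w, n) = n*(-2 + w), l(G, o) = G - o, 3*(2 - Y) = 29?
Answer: 1150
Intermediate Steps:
Y = -23/3 (Y = 2 - 1/3*29 = 2 - 29/3 = -23/3 ≈ -7.6667)
I = 24 (I = 2*(7 - 1*(-5)) = 2*(7 + 5) = 2*12 = 24)
m(J, Q) = -6*J (m(J, Q) = -3*(J + J) = -6*J)
Y*m(x(-3, -5), I) = -(-46)*(-5*(-2 - 3)) = -(-46)*(-5*(-5)) = -(-46)*25 = -23/3*(-150) = 1150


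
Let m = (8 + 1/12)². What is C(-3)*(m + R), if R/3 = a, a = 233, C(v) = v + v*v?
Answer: 110065/24 ≈ 4586.0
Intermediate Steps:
C(v) = v + v²
m = 9409/144 (m = (8 + 1/12)² = (97/12)² = 9409/144 ≈ 65.340)
R = 699 (R = 3*233 = 699)
C(-3)*(m + R) = (-3*(1 - 3))*(9409/144 + 699) = -3*(-2)*(110065/144) = 6*(110065/144) = 110065/24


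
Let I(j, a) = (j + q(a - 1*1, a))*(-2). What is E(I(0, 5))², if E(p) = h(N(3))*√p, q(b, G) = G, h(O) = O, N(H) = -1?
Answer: -10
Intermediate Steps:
I(j, a) = -2*a - 2*j (I(j, a) = (j + a)*(-2) = (a + j)*(-2) = -2*a - 2*j)
E(p) = -√p
E(I(0, 5))² = (-√(-2*5 - 2*0))² = (-√(-10 + 0))² = (-√(-10))² = (-I*√10)² = -10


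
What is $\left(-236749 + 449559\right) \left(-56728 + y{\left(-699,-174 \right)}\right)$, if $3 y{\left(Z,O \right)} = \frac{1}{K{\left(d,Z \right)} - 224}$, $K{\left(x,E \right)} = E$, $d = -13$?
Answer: $- \frac{2571396866210}{213} \approx -1.2072 \cdot 10^{10}$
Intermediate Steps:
$y{\left(Z,O \right)} = \frac{1}{3 \left(-224 + Z\right)}$ ($y{\left(Z,O \right)} = \frac{1}{3 \left(Z - 224\right)} = \frac{1}{3 \left(-224 + Z\right)}$)
$\left(-236749 + 449559\right) \left(-56728 + y{\left(-699,-174 \right)}\right) = \left(-236749 + 449559\right) \left(-56728 + \frac{1}{3 \left(-224 - 699\right)}\right) = 212810 \left(-56728 + \frac{1}{3 \left(-923\right)}\right) = 212810 \left(-56728 + \frac{1}{3} \left(- \frac{1}{923}\right)\right) = 212810 \left(-56728 - \frac{1}{2769}\right) = 212810 \left(- \frac{157079833}{2769}\right) = - \frac{2571396866210}{213}$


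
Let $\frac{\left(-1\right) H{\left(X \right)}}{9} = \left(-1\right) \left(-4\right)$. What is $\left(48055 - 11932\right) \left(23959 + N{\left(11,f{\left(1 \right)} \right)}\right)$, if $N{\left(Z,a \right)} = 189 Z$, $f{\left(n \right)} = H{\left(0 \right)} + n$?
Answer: $940570674$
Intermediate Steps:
$H{\left(X \right)} = -36$ ($H{\left(X \right)} = - 9 \left(\left(-1\right) \left(-4\right)\right) = \left(-9\right) 4 = -36$)
$f{\left(n \right)} = -36 + n$
$\left(48055 - 11932\right) \left(23959 + N{\left(11,f{\left(1 \right)} \right)}\right) = \left(48055 - 11932\right) \left(23959 + 189 \cdot 11\right) = 36123 \left(23959 + 2079\right) = 36123 \cdot 26038 = 940570674$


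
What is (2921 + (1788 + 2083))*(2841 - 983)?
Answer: 12619536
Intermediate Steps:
(2921 + (1788 + 2083))*(2841 - 983) = (2921 + 3871)*1858 = 6792*1858 = 12619536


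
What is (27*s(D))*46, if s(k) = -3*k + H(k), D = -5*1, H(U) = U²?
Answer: 49680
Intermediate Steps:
D = -5
s(k) = k² - 3*k (s(k) = -3*k + k² = k² - 3*k)
(27*s(D))*46 = (27*(-5*(-3 - 5)))*46 = (27*(-5*(-8)))*46 = (27*40)*46 = 1080*46 = 49680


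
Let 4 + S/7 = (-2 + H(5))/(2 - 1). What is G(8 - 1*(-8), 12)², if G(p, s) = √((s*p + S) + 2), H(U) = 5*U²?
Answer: 1027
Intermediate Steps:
S = 833 (S = -28 + 7*((-2 + 5*5²)/(2 - 1)) = -28 + 7*((-2 + 5*25)/1) = -28 + 7*((-2 + 125)*1) = -28 + 7*(123*1) = -28 + 7*123 = -28 + 861 = 833)
G(p, s) = √(835 + p*s) (G(p, s) = √((s*p + 833) + 2) = √((p*s + 833) + 2) = √((833 + p*s) + 2) = √(835 + p*s))
G(8 - 1*(-8), 12)² = (√(835 + (8 - 1*(-8))*12))² = (√(835 + (8 + 8)*12))² = (√(835 + 16*12))² = (√(835 + 192))² = (√1027)² = 1027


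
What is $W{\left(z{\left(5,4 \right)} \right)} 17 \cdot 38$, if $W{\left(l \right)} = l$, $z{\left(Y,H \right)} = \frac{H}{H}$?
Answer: $646$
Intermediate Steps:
$z{\left(Y,H \right)} = 1$
$W{\left(z{\left(5,4 \right)} \right)} 17 \cdot 38 = 1 \cdot 17 \cdot 38 = 17 \cdot 38 = 646$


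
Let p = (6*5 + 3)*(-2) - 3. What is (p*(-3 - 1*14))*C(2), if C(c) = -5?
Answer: -5865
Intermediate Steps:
p = -69 (p = (30 + 3)*(-2) - 3 = 33*(-2) - 3 = -66 - 3 = -69)
(p*(-3 - 1*14))*C(2) = -69*(-3 - 1*14)*(-5) = -69*(-3 - 14)*(-5) = -69*(-17)*(-5) = 1173*(-5) = -5865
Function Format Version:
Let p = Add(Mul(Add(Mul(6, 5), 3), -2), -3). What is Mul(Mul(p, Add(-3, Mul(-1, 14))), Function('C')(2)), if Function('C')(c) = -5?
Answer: -5865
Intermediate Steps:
p = -69 (p = Add(Mul(Add(30, 3), -2), -3) = Add(Mul(33, -2), -3) = Add(-66, -3) = -69)
Mul(Mul(p, Add(-3, Mul(-1, 14))), Function('C')(2)) = Mul(Mul(-69, Add(-3, Mul(-1, 14))), -5) = Mul(Mul(-69, Add(-3, -14)), -5) = Mul(Mul(-69, -17), -5) = Mul(1173, -5) = -5865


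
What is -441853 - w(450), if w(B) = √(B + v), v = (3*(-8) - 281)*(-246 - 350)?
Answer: -441853 - √182230 ≈ -4.4228e+5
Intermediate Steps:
v = 181780 (v = (-24 - 281)*(-596) = -305*(-596) = 181780)
w(B) = √(181780 + B) (w(B) = √(B + 181780) = √(181780 + B))
-441853 - w(450) = -441853 - √(181780 + 450) = -441853 - √182230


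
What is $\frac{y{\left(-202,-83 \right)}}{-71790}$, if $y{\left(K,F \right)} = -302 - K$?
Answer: $\frac{10}{7179} \approx 0.001393$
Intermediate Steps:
$\frac{y{\left(-202,-83 \right)}}{-71790} = \frac{-302 - -202}{-71790} = \left(-302 + 202\right) \left(- \frac{1}{71790}\right) = \left(-100\right) \left(- \frac{1}{71790}\right) = \frac{10}{7179}$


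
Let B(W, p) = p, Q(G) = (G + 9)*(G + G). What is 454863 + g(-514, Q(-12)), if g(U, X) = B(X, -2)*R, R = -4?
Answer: 454871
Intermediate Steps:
Q(G) = 2*G*(9 + G) (Q(G) = (9 + G)*(2*G) = 2*G*(9 + G))
g(U, X) = 8 (g(U, X) = -2*(-4) = 8)
454863 + g(-514, Q(-12)) = 454863 + 8 = 454871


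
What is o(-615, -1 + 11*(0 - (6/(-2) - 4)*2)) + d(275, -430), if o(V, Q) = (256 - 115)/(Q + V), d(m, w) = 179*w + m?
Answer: -11811077/154 ≈ -76695.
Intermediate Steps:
d(m, w) = m + 179*w
o(V, Q) = 141/(Q + V)
o(-615, -1 + 11*(0 - (6/(-2) - 4)*2)) + d(275, -430) = 141/((-1 + 11*(0 - (6/(-2) - 4)*2)) - 615) + (275 + 179*(-430)) = 141/((-1 + 11*(0 - (6*(-½) - 4)*2)) - 615) + (275 - 76970) = 141/((-1 + 11*(0 - (-3 - 4)*2)) - 615) - 76695 = 141/((-1 + 11*(0 - (-7)*2)) - 615) - 76695 = 141/((-1 + 11*(0 - 1*(-14))) - 615) - 76695 = 141/((-1 + 11*(0 + 14)) - 615) - 76695 = 141/((-1 + 11*14) - 615) - 76695 = 141/((-1 + 154) - 615) - 76695 = 141/(153 - 615) - 76695 = 141/(-462) - 76695 = 141*(-1/462) - 76695 = -47/154 - 76695 = -11811077/154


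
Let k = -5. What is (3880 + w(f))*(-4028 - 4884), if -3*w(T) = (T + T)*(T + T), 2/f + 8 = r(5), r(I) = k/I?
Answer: -8402447488/243 ≈ -3.4578e+7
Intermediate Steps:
r(I) = -5/I
f = -2/9 (f = 2/(-8 - 5/5) = 2/(-8 - 5*⅕) = 2/(-8 - 1) = 2/(-9) = 2*(-⅑) = -2/9 ≈ -0.22222)
w(T) = -4*T²/3 (w(T) = -(T + T)*(T + T)/3 = -2*T*2*T/3 = -4*T²/3)
(3880 + w(f))*(-4028 - 4884) = (3880 - 4*(-2/9)²/3)*(-4028 - 4884) = (3880 - 4/3*4/81)*(-8912) = (3880 - 16/243)*(-8912) = (942824/243)*(-8912) = -8402447488/243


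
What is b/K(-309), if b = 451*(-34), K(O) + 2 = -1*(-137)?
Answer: -15334/135 ≈ -113.59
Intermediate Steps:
K(O) = 135 (K(O) = -2 - 1*(-137) = -2 + 137 = 135)
b = -15334
b/K(-309) = -15334/135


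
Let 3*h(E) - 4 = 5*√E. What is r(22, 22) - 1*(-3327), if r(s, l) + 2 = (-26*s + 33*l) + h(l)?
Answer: 10441/3 + 5*√22/3 ≈ 3488.2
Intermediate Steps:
h(E) = 4/3 + 5*√E/3 (h(E) = 4/3 + (5*√E)/3 = 4/3 + 5*√E/3)
r(s, l) = -⅔ - 26*s + 33*l + 5*√l/3 (r(s, l) = -2 + ((-26*s + 33*l) + (4/3 + 5*√l/3)) = -2 + (4/3 - 26*s + 33*l + 5*√l/3) = -⅔ - 26*s + 33*l + 5*√l/3)
r(22, 22) - 1*(-3327) = (-⅔ - 26*22 + 33*22 + 5*√22/3) - 1*(-3327) = (-⅔ - 572 + 726 + 5*√22/3) + 3327 = (460/3 + 5*√22/3) + 3327 = 10441/3 + 5*√22/3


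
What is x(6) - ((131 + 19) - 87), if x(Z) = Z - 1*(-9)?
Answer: -48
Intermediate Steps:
x(Z) = 9 + Z (x(Z) = Z + 9 = 9 + Z)
x(6) - ((131 + 19) - 87) = (9 + 6) - ((131 + 19) - 87) = 15 - (150 - 87) = 15 - 1*63 = 15 - 63 = -48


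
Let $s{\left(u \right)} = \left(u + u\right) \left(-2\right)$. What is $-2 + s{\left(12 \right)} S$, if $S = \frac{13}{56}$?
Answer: $- \frac{92}{7} \approx -13.143$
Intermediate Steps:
$S = \frac{13}{56}$ ($S = 13 \cdot \frac{1}{56} = \frac{13}{56} \approx 0.23214$)
$s{\left(u \right)} = - 4 u$ ($s{\left(u \right)} = 2 u \left(-2\right) = - 4 u$)
$-2 + s{\left(12 \right)} S = -2 + \left(-4\right) 12 \cdot \frac{13}{56} = -2 - \frac{78}{7} = - \frac{92}{7}$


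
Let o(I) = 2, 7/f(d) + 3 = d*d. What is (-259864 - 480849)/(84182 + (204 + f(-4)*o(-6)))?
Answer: -9629269/1097032 ≈ -8.7776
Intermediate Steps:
f(d) = 7/(-3 + d**2) (f(d) = 7/(-3 + d*d) = 7/(-3 + d**2))
(-259864 - 480849)/(84182 + (204 + f(-4)*o(-6))) = (-259864 - 480849)/(84182 + (204 + (7/(-3 + (-4)**2))*2)) = -740713/(84182 + (204 + (7/(-3 + 16))*2)) = -740713/(84182 + (204 + (7/13)*2)) = -740713/(84182 + (204 + 14/13)) = -740713/(84182 + 2666/13) = -740713/1097032/13 = -740713*13/1097032 = -9629269/1097032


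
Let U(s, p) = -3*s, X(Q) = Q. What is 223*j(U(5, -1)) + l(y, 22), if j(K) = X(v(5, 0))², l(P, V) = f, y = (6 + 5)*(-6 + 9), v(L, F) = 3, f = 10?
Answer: 2017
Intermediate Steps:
y = 33 (y = 11*3 = 33)
l(P, V) = 10
j(K) = 9 (j(K) = 3² = 9)
223*j(U(5, -1)) + l(y, 22) = 223*9 + 10 = 2007 + 10 = 2017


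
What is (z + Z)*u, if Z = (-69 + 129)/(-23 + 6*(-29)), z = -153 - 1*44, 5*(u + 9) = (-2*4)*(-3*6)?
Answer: -3848031/985 ≈ -3906.6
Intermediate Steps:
u = 99/5 (u = -9 + ((-2*4)*(-3*6))/5 = -9 + (-8*(-18))/5 = -9 + (1/5)*144 = -9 + 144/5 = 99/5 ≈ 19.800)
z = -197 (z = -153 - 44 = -197)
Z = -60/197 (Z = 60/(-23 - 174) = 60/(-197) = 60*(-1/197) = -60/197 ≈ -0.30457)
(z + Z)*u = (-197 - 60/197)*(99/5) = -38869/197*99/5 = -3848031/985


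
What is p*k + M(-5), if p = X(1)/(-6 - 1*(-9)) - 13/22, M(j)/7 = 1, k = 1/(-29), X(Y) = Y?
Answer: 13415/1914 ≈ 7.0089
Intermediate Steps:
k = -1/29 ≈ -0.034483
M(j) = 7 (M(j) = 7*1 = 7)
p = -17/66 (p = 1/(-6 - 1*(-9)) - 13/22 = 1/(-6 + 9) - 13*1/22 = 1/3 - 13/22 = 1*(⅓) - 13/22 = ⅓ - 13/22 = -17/66 ≈ -0.25758)
p*k + M(-5) = -17/66*(-1/29) + 7 = 17/1914 + 7 = 13415/1914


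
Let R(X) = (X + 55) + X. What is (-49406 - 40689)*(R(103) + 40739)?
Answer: -3693895000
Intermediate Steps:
R(X) = 55 + 2*X (R(X) = (55 + X) + X = 55 + 2*X)
(-49406 - 40689)*(R(103) + 40739) = (-49406 - 40689)*((55 + 2*103) + 40739) = -90095*((55 + 206) + 40739) = -90095*(261 + 40739) = -90095*41000 = -3693895000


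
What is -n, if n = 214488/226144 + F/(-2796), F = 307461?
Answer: 359014333/3293222 ≈ 109.02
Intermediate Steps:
n = -359014333/3293222 (n = 214488/226144 + 307461/(-2796) = 214488*(1/226144) + 307461*(-1/2796) = 26811/28268 - 102487/932 = -359014333/3293222 ≈ -109.02)
-n = -1*(-359014333/3293222) = 359014333/3293222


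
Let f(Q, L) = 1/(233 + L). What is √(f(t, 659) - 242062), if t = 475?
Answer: I*√48150004569/446 ≈ 492.0*I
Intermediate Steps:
√(f(t, 659) - 242062) = √(1/(233 + 659) - 242062) = √(1/892 - 242062) = √(-215919303/892) = I*√48150004569/446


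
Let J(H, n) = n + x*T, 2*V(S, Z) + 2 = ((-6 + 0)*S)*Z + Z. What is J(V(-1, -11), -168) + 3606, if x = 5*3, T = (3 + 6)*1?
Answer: 3573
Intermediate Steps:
V(S, Z) = -1 + Z/2 - 3*S*Z (V(S, Z) = -1 + (((-6 + 0)*S)*Z + Z)/2 = -1 + ((-6*S)*Z + Z)/2 = -1 + (-6*S*Z + Z)/2 = -1 + (Z - 6*S*Z)/2 = -1 + (Z/2 - 3*S*Z) = -1 + Z/2 - 3*S*Z)
T = 9 (T = 9*1 = 9)
x = 15
J(H, n) = 135 + n (J(H, n) = n + 15*9 = n + 135 = 135 + n)
J(V(-1, -11), -168) + 3606 = (135 - 168) + 3606 = -33 + 3606 = 3573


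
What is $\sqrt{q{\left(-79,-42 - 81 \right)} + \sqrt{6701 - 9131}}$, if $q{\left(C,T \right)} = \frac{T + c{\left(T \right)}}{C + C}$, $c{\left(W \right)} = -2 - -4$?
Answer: $\frac{\sqrt{19118 + 224676 i \sqrt{30}}}{158} \approx 5.0033 + 4.9262 i$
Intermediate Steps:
$c{\left(W \right)} = 2$ ($c{\left(W \right)} = -2 + 4 = 2$)
$q{\left(C,T \right)} = \frac{2 + T}{2 C}$ ($q{\left(C,T \right)} = \frac{T + 2}{C + C} = \frac{2 + T}{2 C}$)
$\sqrt{q{\left(-79,-42 - 81 \right)} + \sqrt{6701 - 9131}} = \sqrt{\frac{2 - 123}{2 \left(-79\right)} + \sqrt{6701 - 9131}} = \sqrt{\frac{1}{2} \left(- \frac{1}{79}\right) \left(2 - 123\right) + \sqrt{-2430}} = \sqrt{\frac{1}{2} \left(- \frac{1}{79}\right) \left(2 - 123\right) + 9 i \sqrt{30}} = \sqrt{\frac{1}{2} \left(- \frac{1}{79}\right) \left(-121\right) + 9 i \sqrt{30}} = \sqrt{\frac{121}{158} + 9 i \sqrt{30}}$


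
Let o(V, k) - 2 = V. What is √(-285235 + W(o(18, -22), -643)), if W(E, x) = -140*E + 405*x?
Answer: 5*I*√21938 ≈ 740.57*I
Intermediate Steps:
o(V, k) = 2 + V
√(-285235 + W(o(18, -22), -643)) = √(-285235 + (-140*(2 + 18) + 405*(-643))) = √(-285235 + (-140*20 - 260415)) = √(-285235 + (-2800 - 260415)) = √(-285235 - 263215) = √(-548450) = 5*I*√21938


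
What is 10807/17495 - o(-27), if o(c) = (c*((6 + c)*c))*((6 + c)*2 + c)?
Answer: -18480325088/17495 ≈ -1.0563e+6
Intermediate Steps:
o(c) = c**2*(6 + c)*(12 + 3*c) (o(c) = (c*(c*(6 + c)))*((12 + 2*c) + c) = (c**2*(6 + c))*(12 + 3*c) = c**2*(6 + c)*(12 + 3*c))
10807/17495 - o(-27) = 10807/17495 - 3*(-27)**2*(24 + (-27)**2 + 10*(-27)) = 10807*(1/17495) - 3*729*(24 + 729 - 270) = 10807/17495 - 3*729*483 = 10807/17495 - 1*1056321 = 10807/17495 - 1056321 = -18480325088/17495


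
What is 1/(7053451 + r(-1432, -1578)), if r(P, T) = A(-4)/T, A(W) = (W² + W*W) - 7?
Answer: 1578/11130345653 ≈ 1.4177e-7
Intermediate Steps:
A(W) = -7 + 2*W² (A(W) = (W² + W²) - 7 = 2*W² - 7 = -7 + 2*W²)
r(P, T) = 25/T (r(P, T) = (-7 + 2*(-4)²)/T = (-7 + 2*16)/T = (-7 + 32)/T = 25/T)
1/(7053451 + r(-1432, -1578)) = 1/(7053451 + 25/(-1578)) = 1/(7053451 + 25*(-1/1578)) = 1/(7053451 - 25/1578) = 1/(11130345653/1578) = 1578/11130345653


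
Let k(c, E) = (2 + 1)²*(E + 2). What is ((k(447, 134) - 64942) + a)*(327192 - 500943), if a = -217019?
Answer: 48778334487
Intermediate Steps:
k(c, E) = 18 + 9*E (k(c, E) = 3²*(2 + E) = 9*(2 + E) = 18 + 9*E)
((k(447, 134) - 64942) + a)*(327192 - 500943) = (((18 + 9*134) - 64942) - 217019)*(327192 - 500943) = (((18 + 1206) - 64942) - 217019)*(-173751) = ((1224 - 64942) - 217019)*(-173751) = (-63718 - 217019)*(-173751) = -280737*(-173751) = 48778334487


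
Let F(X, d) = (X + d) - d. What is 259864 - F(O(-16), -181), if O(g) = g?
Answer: 259880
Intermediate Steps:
F(X, d) = X
259864 - F(O(-16), -181) = 259864 - 1*(-16) = 259864 + 16 = 259880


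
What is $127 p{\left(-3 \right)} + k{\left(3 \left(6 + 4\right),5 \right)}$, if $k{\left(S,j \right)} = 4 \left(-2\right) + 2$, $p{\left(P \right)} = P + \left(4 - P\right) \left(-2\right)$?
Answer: $-2165$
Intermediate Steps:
$p{\left(P \right)} = -8 + 3 P$ ($p{\left(P \right)} = P + \left(-8 + 2 P\right) = -8 + 3 P$)
$k{\left(S,j \right)} = -6$ ($k{\left(S,j \right)} = -8 + 2 = -6$)
$127 p{\left(-3 \right)} + k{\left(3 \left(6 + 4\right),5 \right)} = 127 \left(-8 + 3 \left(-3\right)\right) - 6 = 127 \left(-8 - 9\right) - 6 = 127 \left(-17\right) - 6 = -2159 - 6 = -2165$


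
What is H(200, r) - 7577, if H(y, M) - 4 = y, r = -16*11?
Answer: -7373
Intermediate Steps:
r = -176
H(y, M) = 4 + y
H(200, r) - 7577 = (4 + 200) - 7577 = 204 - 7577 = -7373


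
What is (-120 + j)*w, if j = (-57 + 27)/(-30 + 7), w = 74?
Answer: -202020/23 ≈ -8783.5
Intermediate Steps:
j = 30/23 (j = -30/(-23) = -30*(-1/23) = 30/23 ≈ 1.3043)
(-120 + j)*w = (-120 + 30/23)*74 = -2730/23*74 = -202020/23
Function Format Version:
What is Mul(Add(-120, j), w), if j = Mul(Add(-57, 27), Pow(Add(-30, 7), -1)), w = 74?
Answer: Rational(-202020, 23) ≈ -8783.5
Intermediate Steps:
j = Rational(30, 23) (j = Mul(-30, Pow(-23, -1)) = Mul(-30, Rational(-1, 23)) = Rational(30, 23) ≈ 1.3043)
Mul(Add(-120, j), w) = Mul(Add(-120, Rational(30, 23)), 74) = Mul(Rational(-2730, 23), 74) = Rational(-202020, 23)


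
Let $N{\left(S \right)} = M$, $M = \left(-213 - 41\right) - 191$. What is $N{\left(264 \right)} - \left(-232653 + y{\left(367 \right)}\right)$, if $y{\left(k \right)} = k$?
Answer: $231841$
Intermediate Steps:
$M = -445$ ($M = -254 - 191 = -445$)
$N{\left(S \right)} = -445$
$N{\left(264 \right)} - \left(-232653 + y{\left(367 \right)}\right) = -445 + \left(232653 - 367\right) = -445 + 232286 = 231841$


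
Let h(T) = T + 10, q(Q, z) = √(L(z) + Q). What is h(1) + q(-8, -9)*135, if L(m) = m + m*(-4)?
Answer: 11 + 135*√19 ≈ 599.45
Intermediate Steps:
L(m) = -3*m (L(m) = m - 4*m = -3*m)
q(Q, z) = √(Q - 3*z) (q(Q, z) = √(-3*z + Q) = √(Q - 3*z))
h(T) = 10 + T
h(1) + q(-8, -9)*135 = (10 + 1) + √(-8 - 3*(-9))*135 = 11 + √(-8 + 27)*135 = 11 + √19*135 = 11 + 135*√19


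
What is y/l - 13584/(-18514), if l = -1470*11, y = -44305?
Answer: 103991605/29937138 ≈ 3.4737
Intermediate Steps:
l = -16170
y/l - 13584/(-18514) = -44305/(-16170) - 13584/(-18514) = -44305*(-1/16170) - 13584*(-1/18514) = 8861/3234 + 6792/9257 = 103991605/29937138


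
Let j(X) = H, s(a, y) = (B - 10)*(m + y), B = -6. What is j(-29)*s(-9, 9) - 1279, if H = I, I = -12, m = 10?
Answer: 2369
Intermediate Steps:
s(a, y) = -160 - 16*y (s(a, y) = (-6 - 10)*(10 + y) = -16*(10 + y) = -160 - 16*y)
H = -12
j(X) = -12
j(-29)*s(-9, 9) - 1279 = -12*(-160 - 16*9) - 1279 = -12*(-160 - 144) - 1279 = -12*(-304) - 1279 = 3648 - 1279 = 2369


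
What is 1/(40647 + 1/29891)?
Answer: 29891/1214979478 ≈ 2.4602e-5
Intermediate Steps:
1/(40647 + 1/29891) = 1/(1214979478/29891) = 29891/1214979478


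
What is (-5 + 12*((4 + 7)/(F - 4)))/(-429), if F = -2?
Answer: 9/143 ≈ 0.062937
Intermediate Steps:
(-5 + 12*((4 + 7)/(F - 4)))/(-429) = (-5 + 12*((4 + 7)/(-2 - 4)))/(-429) = (-5 + 12*(11/(-6)))*(-1/429) = (-5 + 12*(11*(-⅙)))*(-1/429) = (-5 + 12*(-11/6))*(-1/429) = (-5 - 22)*(-1/429) = -27*(-1/429) = 9/143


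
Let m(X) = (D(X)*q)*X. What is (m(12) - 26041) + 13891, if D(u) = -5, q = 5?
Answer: -12450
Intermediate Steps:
m(X) = -25*X (m(X) = (-5*5)*X = -25*X)
(m(12) - 26041) + 13891 = (-25*12 - 26041) + 13891 = (-300 - 26041) + 13891 = -26341 + 13891 = -12450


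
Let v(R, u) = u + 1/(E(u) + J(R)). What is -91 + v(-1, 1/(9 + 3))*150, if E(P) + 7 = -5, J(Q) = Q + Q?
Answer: -1249/14 ≈ -89.214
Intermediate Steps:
J(Q) = 2*Q
E(P) = -12 (E(P) = -7 - 5 = -12)
v(R, u) = u + 1/(-12 + 2*R)
-91 + v(-1, 1/(9 + 3))*150 = -91 + ((1/2 - 6/(9 + 3) - 1/(9 + 3))/(-6 - 1))*150 = -91 + ((1/2 - 6/12 - 1/12)/(-7))*150 = -91 - (1/2 - 6*1/12 - 1*1/12)/7*150 = -91 - (1/2 - 1/2 - 1/12)/7*150 = -91 - 1/7*(-1/12)*150 = -91 + (1/84)*150 = -91 + 25/14 = -1249/14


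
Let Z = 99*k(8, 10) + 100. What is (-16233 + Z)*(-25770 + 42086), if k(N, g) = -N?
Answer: -276148300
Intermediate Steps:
Z = -692 (Z = 99*(-1*8) + 100 = 99*(-8) + 100 = -792 + 100 = -692)
(-16233 + Z)*(-25770 + 42086) = (-16233 - 692)*(-25770 + 42086) = -16925*16316 = -276148300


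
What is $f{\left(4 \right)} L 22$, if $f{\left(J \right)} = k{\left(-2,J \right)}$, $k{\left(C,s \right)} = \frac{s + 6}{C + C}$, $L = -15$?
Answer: $825$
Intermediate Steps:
$k{\left(C,s \right)} = \frac{6 + s}{2 C}$
$f{\left(J \right)} = - \frac{3}{2} - \frac{J}{4}$ ($f{\left(J \right)} = \frac{6 + J}{2 \left(-2\right)} = \frac{1}{2} \left(- \frac{1}{2}\right) \left(6 + J\right) = - \frac{3}{2} - \frac{J}{4}$)
$f{\left(4 \right)} L 22 = \left(- \frac{3}{2} - 1\right) \left(-15\right) 22 = \left(- \frac{5}{2}\right) \left(-15\right) 22 = \frac{75}{2} \cdot 22 = 825$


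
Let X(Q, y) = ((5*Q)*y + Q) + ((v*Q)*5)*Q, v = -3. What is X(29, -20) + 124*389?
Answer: 32750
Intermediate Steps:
X(Q, y) = Q - 15*Q² + 5*Q*y (X(Q, y) = ((5*Q)*y + Q) + (-3*Q*5)*Q = (5*Q*y + Q) + (-15*Q)*Q = (Q + 5*Q*y) - 15*Q² = Q - 15*Q² + 5*Q*y)
X(29, -20) + 124*389 = 29*(1 - 15*29 + 5*(-20)) + 124*389 = 29*(1 - 435 - 100) + 48236 = 29*(-534) + 48236 = -15486 + 48236 = 32750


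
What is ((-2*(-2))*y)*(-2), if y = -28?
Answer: 224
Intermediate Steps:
((-2*(-2))*y)*(-2) = (-2*(-2)*(-28))*(-2) = (4*(-28))*(-2) = -112*(-2) = 224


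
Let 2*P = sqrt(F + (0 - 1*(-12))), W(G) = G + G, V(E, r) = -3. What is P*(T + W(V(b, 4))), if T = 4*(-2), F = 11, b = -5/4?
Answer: -7*sqrt(23) ≈ -33.571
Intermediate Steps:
b = -5/4 (b = -5*1/4 = -5/4 ≈ -1.2500)
W(G) = 2*G
P = sqrt(23)/2 (P = sqrt(11 + (0 - 1*(-12)))/2 = sqrt(11 + (0 + 12))/2 = sqrt(11 + 12)/2 = sqrt(23)/2 ≈ 2.3979)
T = -8
P*(T + W(V(b, 4))) = (sqrt(23)/2)*(-8 + 2*(-3)) = (sqrt(23)/2)*(-8 - 6) = (sqrt(23)/2)*(-14) = -7*sqrt(23)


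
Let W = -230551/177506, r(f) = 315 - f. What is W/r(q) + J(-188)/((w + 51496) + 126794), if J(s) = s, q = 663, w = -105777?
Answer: 34726477/30471288552 ≈ 0.0011396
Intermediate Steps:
W = -230551/177506 (W = -230551*1/177506 = -230551/177506 ≈ -1.2988)
W/r(q) + J(-188)/((w + 51496) + 126794) = -230551/(177506*(315 - 1*663)) - 188/((-105777 + 51496) + 126794) = -230551/(177506*(315 - 663)) - 188/(-54281 + 126794) = -230551/177506/(-348) - 188/72513 = -230551/177506*(-1/348) - 188*1/72513 = 230551/61772088 - 188/72513 = 34726477/30471288552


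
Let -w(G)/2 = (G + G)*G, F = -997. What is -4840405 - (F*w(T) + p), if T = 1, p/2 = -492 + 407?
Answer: -4844223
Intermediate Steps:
p = -170 (p = 2*(-492 + 407) = 2*(-85) = -170)
w(G) = -4*G² (w(G) = -2*(G + G)*G = -2*2*G*G = -4*G²)
-4840405 - (F*w(T) + p) = -4840405 - (-(-3988)*1² - 170) = -4840405 - (-(-3988) - 170) = -4840405 - (-997*(-4) - 170) = -4840405 - (3988 - 170) = -4840405 - 1*3818 = -4840405 - 3818 = -4844223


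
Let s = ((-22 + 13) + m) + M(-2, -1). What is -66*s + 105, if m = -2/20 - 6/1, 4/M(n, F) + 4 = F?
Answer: 5772/5 ≈ 1154.4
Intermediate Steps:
M(n, F) = 4/(-4 + F)
m = -61/10 (m = -2*1/20 - 6*1 = -1/10 - 6 = -61/10 ≈ -6.1000)
s = -159/10 (s = ((-22 + 13) - 61/10) + 4/(-4 - 1) = (-9 - 61/10) + 4/(-5) = -151/10 + 4*(-1/5) = -151/10 - 4/5 = -159/10 ≈ -15.900)
-66*s + 105 = -66*(-159/10) + 105 = 5247/5 + 105 = 5772/5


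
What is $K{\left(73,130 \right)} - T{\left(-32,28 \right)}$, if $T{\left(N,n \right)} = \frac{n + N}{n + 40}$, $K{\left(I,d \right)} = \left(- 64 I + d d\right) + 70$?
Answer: $\frac{209067}{17} \approx 12298.0$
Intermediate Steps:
$K{\left(I,d \right)} = 70 + d^{2} - 64 I$ ($K{\left(I,d \right)} = \left(- 64 I + d^{2}\right) + 70 = \left(d^{2} - 64 I\right) + 70 = 70 + d^{2} - 64 I$)
$T{\left(N,n \right)} = \frac{N + n}{40 + n}$
$K{\left(73,130 \right)} - T{\left(-32,28 \right)} = \left(70 + 130^{2} - 4672\right) - \frac{-32 + 28}{40 + 28} = \left(70 + 16900 - 4672\right) - \frac{1}{68} \left(-4\right) = 12298 - \frac{1}{68} \left(-4\right) = 12298 - - \frac{1}{17} = 12298 + \frac{1}{17} = \frac{209067}{17}$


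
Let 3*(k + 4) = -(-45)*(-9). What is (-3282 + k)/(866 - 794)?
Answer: -3421/72 ≈ -47.514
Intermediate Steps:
k = -139 (k = -4 + (-(-45)*(-9))/3 = -4 + (-9*45)/3 = -4 + (⅓)*(-405) = -4 - 135 = -139)
(-3282 + k)/(866 - 794) = (-3282 - 139)/(866 - 794) = -3421/72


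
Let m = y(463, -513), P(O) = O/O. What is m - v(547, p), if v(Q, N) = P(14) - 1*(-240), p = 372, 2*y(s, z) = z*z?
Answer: 262687/2 ≈ 1.3134e+5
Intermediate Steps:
P(O) = 1
y(s, z) = z²/2 (y(s, z) = (z*z)/2 = z²/2)
m = 263169/2 (m = (½)*(-513)² = (½)*263169 = 263169/2 ≈ 1.3158e+5)
v(Q, N) = 241 (v(Q, N) = 1 - 1*(-240) = 1 + 240 = 241)
m - v(547, p) = 263169/2 - 1*241 = 263169/2 - 241 = 262687/2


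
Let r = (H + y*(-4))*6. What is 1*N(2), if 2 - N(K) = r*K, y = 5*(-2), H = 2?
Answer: -502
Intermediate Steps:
y = -10
r = 252 (r = (2 - 10*(-4))*6 = (2 + 40)*6 = 42*6 = 252)
N(K) = 2 - 252*K
1*N(2) = 1*(2 - 252*2) = 1*(2 - 504) = 1*(-502) = -502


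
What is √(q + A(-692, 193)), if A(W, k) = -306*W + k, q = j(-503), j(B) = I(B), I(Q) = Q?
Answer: √211442 ≈ 459.83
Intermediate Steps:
j(B) = B
q = -503
A(W, k) = k - 306*W
√(q + A(-692, 193)) = √(-503 + (193 - 306*(-692))) = √(-503 + (193 + 211752)) = √(-503 + 211945) = √211442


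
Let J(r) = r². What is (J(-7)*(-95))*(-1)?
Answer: 4655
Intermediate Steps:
(J(-7)*(-95))*(-1) = ((-7)²*(-95))*(-1) = (49*(-95))*(-1) = -4655*(-1) = 4655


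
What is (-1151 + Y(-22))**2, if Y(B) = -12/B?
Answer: 160149025/121 ≈ 1.3235e+6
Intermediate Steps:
(-1151 + Y(-22))**2 = (-1151 - 12/(-22))**2 = (-1151 - 12*(-1/22))**2 = (-1151 + 6/11)**2 = (-12655/11)**2 = 160149025/121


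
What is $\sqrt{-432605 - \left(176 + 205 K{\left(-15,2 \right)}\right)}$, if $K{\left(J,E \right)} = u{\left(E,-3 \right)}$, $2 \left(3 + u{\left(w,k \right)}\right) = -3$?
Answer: $\frac{i \sqrt{1727434}}{2} \approx 657.16 i$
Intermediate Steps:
$u{\left(w,k \right)} = - \frac{9}{2}$ ($u{\left(w,k \right)} = -3 + \frac{1}{2} \left(-3\right) = -3 - \frac{3}{2} = - \frac{9}{2}$)
$K{\left(J,E \right)} = - \frac{9}{2}$
$\sqrt{-432605 - \left(176 + 205 K{\left(-15,2 \right)}\right)} = \sqrt{-432605 - - \frac{1493}{2}} = \sqrt{-432605 + \left(\frac{1845}{2} - 176\right)} = \sqrt{-432605 + \frac{1493}{2}} = \sqrt{- \frac{863717}{2}} = \frac{i \sqrt{1727434}}{2}$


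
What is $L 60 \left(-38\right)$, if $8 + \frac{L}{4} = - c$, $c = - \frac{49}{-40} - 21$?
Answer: $-107388$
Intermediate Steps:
$c = - \frac{791}{40}$ ($c = \left(-49\right) \left(- \frac{1}{40}\right) - 21 = \frac{49}{40} - 21 = - \frac{791}{40} \approx -19.775$)
$L = \frac{471}{10}$ ($L = -32 + 4 \left(\left(-1\right) \left(- \frac{791}{40}\right)\right) = -32 + 4 \cdot \frac{791}{40} = -32 + \frac{791}{10} = \frac{471}{10} \approx 47.1$)
$L 60 \left(-38\right) = \frac{471}{10} \cdot 60 \left(-38\right) = 2826 \left(-38\right) = -107388$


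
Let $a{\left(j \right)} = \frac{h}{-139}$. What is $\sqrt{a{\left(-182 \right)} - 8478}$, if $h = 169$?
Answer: $\frac{i \sqrt{163826929}}{139} \approx 92.083 i$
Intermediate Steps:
$a{\left(j \right)} = - \frac{169}{139}$ ($a{\left(j \right)} = \frac{169}{-139} = 169 \left(- \frac{1}{139}\right) = - \frac{169}{139}$)
$\sqrt{a{\left(-182 \right)} - 8478} = \sqrt{- \frac{169}{139} - 8478} = \sqrt{- \frac{1178611}{139}} = \frac{i \sqrt{163826929}}{139}$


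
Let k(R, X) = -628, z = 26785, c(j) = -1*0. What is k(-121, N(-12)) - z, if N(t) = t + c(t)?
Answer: -27413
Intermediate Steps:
c(j) = 0
N(t) = t (N(t) = t + 0 = t)
k(-121, N(-12)) - z = -628 - 1*26785 = -628 - 26785 = -27413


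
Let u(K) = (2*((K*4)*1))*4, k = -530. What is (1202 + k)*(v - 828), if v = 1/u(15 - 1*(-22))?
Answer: -20587371/37 ≈ -5.5642e+5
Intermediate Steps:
u(K) = 32*K (u(K) = (2*((4*K)*1))*4 = (2*(4*K))*4 = (8*K)*4 = 32*K)
v = 1/1184 (v = 1/(32*(15 - 1*(-22))) = 1/(32*(15 + 22)) = 1/(32*37) = 1/1184 ≈ 0.00084459)
(1202 + k)*(v - 828) = (1202 - 530)*(1/1184 - 828) = 672*(-980351/1184) = -20587371/37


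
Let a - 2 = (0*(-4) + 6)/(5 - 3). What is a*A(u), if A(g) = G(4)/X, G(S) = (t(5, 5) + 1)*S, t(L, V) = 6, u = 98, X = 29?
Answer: 140/29 ≈ 4.8276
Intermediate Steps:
G(S) = 7*S (G(S) = (6 + 1)*S = 7*S)
a = 5 (a = 2 + (0*(-4) + 6)/(5 - 3) = 2 + (0 + 6)/2 = 2 + 6*(½) = 2 + 3 = 5)
A(g) = 28/29 (A(g) = (7*4)/29 = 28*(1/29) = 28/29)
a*A(u) = 5*(28/29) = 140/29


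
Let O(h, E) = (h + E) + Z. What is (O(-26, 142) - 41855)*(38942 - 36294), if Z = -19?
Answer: -110575184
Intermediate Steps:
O(h, E) = -19 + E + h (O(h, E) = (h + E) - 19 = (E + h) - 19 = -19 + E + h)
(O(-26, 142) - 41855)*(38942 - 36294) = ((-19 + 142 - 26) - 41855)*(38942 - 36294) = (97 - 41855)*2648 = -41758*2648 = -110575184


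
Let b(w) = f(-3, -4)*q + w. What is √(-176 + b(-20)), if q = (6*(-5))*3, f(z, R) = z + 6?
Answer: I*√466 ≈ 21.587*I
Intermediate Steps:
f(z, R) = 6 + z
q = -90 (q = -30*3 = -90)
b(w) = -270 + w (b(w) = (6 - 3)*(-90) + w = 3*(-90) + w = -270 + w)
√(-176 + b(-20)) = √(-176 + (-270 - 20)) = √(-176 - 290) = √(-466) = I*√466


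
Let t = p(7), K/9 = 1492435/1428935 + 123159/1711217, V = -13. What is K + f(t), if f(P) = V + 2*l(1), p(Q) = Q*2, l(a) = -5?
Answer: -6334242745609/489043572779 ≈ -12.952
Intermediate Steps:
p(Q) = 2*Q
K = 4913759428308/489043572779 (K = 9*(1492435/1428935 + 123159/1711217) = 9*(1492435*(1/1428935) + 123159*(1/1711217)) = 9*(298487/285787 + 123159/1711217) = 9*(545973269812/489043572779) = 4913759428308/489043572779 ≈ 10.048)
t = 14 (t = 2*7 = 14)
f(P) = -23 (f(P) = -13 + 2*(-5) = -13 - 10 = -23)
K + f(t) = 4913759428308/489043572779 - 23 = -6334242745609/489043572779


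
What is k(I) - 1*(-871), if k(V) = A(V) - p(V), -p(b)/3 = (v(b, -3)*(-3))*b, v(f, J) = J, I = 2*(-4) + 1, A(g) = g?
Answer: 675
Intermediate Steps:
I = -7 (I = -8 + 1 = -7)
p(b) = -27*b (p(b) = -3*(-3*(-3))*b = -27*b)
k(V) = 28*V (k(V) = V - (-27)*V = V + 27*V = 28*V)
k(I) - 1*(-871) = 28*(-7) - 1*(-871) = -196 + 871 = 675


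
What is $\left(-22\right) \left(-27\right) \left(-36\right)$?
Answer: $-21384$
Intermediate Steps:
$\left(-22\right) \left(-27\right) \left(-36\right) = 594 \left(-36\right) = -21384$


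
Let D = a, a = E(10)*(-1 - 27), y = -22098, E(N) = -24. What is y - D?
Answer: -22770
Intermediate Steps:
a = 672 (a = -24*(-1 - 27) = -24*(-28) = 672)
D = 672
y - D = -22098 - 1*672 = -22098 - 672 = -22770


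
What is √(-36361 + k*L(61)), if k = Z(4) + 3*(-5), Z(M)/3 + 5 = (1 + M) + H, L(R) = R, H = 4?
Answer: 8*I*√571 ≈ 191.16*I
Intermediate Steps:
Z(M) = 3*M (Z(M) = -15 + 3*((1 + M) + 4) = -15 + 3*(5 + M) = -15 + (15 + 3*M) = 3*M)
k = -3 (k = 3*4 + 3*(-5) = 12 - 15 = -3)
√(-36361 + k*L(61)) = √(-36361 - 3*61) = √(-36361 - 183) = √(-36544) = 8*I*√571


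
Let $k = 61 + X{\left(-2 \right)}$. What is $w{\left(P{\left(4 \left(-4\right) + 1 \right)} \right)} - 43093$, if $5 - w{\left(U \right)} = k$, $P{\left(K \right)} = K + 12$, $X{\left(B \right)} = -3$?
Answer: $-43146$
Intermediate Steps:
$P{\left(K \right)} = 12 + K$
$k = 58$ ($k = 61 - 3 = 58$)
$w{\left(U \right)} = -53$ ($w{\left(U \right)} = 5 - 58 = -53$)
$w{\left(P{\left(4 \left(-4\right) + 1 \right)} \right)} - 43093 = -53 - 43093 = -43146$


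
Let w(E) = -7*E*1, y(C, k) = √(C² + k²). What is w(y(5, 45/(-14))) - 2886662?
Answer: -2886662 - 5*√277/2 ≈ -2.8867e+6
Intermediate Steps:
w(E) = -7*E
w(y(5, 45/(-14))) - 2886662 = -7*√(5² + (45/(-14))²) - 2886662 = -7*√(25 + (45*(-1/14))²) - 2886662 = -7*√(25 + (-45/14)²) - 2886662 = -7*√(25 + 2025/196) - 2886662 = -5*√277/2 - 2886662 = -2886662 - 5*√277/2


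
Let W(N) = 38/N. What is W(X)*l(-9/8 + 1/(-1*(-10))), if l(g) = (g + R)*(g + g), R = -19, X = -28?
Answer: -623979/11200 ≈ -55.712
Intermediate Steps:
l(g) = 2*g*(-19 + g) (l(g) = (g - 19)*(g + g) = (-19 + g)*(2*g) = 2*g*(-19 + g))
W(X)*l(-9/8 + 1/(-1*(-10))) = (38/(-28))*(2*(-9/8 + 1/(-1*(-10)))*(-19 + (-9/8 + 1/(-1*(-10))))) = (38*(-1/28))*(2*(-9*⅛ + 1/10)*(-19 + (-9*⅛ + 1/10))) = -19*(-9/8 + 1*(⅒))*(-19 + (-9/8 + 1*(⅒)))/7 = -19*(-9/8 + ⅒)*(-19 + (-9/8 + ⅒))/7 = -19*(-41)*(-19 - 41/40)/(7*40) = -19*(-41)*(-801)/(7*40*40) = -19/14*32841/800 = -623979/11200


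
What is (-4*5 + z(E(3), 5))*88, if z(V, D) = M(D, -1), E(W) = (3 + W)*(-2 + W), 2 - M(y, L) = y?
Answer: -2024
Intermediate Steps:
M(y, L) = 2 - y
E(W) = (-2 + W)*(3 + W)
z(V, D) = 2 - D
(-4*5 + z(E(3), 5))*88 = (-4*5 + (2 - 1*5))*88 = (-20 + (2 - 5))*88 = (-20 - 3)*88 = -23*88 = -2024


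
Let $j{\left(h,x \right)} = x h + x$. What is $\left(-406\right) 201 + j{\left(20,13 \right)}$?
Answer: $-81333$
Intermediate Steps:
$j{\left(h,x \right)} = x + h x$ ($j{\left(h,x \right)} = h x + x = x + h x$)
$\left(-406\right) 201 + j{\left(20,13 \right)} = \left(-406\right) 201 + 13 \left(1 + 20\right) = -81606 + 13 \cdot 21 = -81606 + 273 = -81333$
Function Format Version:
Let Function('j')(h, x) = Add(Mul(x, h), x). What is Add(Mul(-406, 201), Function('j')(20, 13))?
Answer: -81333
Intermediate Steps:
Function('j')(h, x) = Add(x, Mul(h, x)) (Function('j')(h, x) = Add(Mul(h, x), x) = Add(x, Mul(h, x)))
Add(Mul(-406, 201), Function('j')(20, 13)) = Add(Mul(-406, 201), Mul(13, Add(1, 20))) = Add(-81606, Mul(13, 21)) = Add(-81606, 273) = -81333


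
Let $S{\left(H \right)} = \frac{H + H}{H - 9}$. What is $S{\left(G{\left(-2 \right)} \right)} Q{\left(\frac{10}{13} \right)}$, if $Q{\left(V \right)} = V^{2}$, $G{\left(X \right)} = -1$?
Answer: $\frac{20}{169} \approx 0.11834$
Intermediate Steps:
$S{\left(H \right)} = \frac{2 H}{-9 + H}$
$S{\left(G{\left(-2 \right)} \right)} Q{\left(\frac{10}{13} \right)} = 2 \left(-1\right) \frac{1}{-9 - 1} \left(\frac{10}{13}\right)^{2} = 2 \left(-1\right) \frac{1}{-10} \left(10 \cdot \frac{1}{13}\right)^{2} = 2 \left(-1\right) \left(- \frac{1}{10}\right) \left(\frac{10}{13}\right)^{2} = \frac{1}{5} \cdot \frac{100}{169} = \frac{20}{169}$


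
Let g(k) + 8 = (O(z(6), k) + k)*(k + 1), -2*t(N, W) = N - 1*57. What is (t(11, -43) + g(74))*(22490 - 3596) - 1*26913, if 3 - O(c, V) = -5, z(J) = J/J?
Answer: 116454597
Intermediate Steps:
z(J) = 1
O(c, V) = 8 (O(c, V) = 3 - 1*(-5) = 3 + 5 = 8)
t(N, W) = 57/2 - N/2 (t(N, W) = -(N - 1*57)/2 = -(N - 57)/2 = -(-57 + N)/2 = 57/2 - N/2)
g(k) = -8 + (1 + k)*(8 + k) (g(k) = -8 + (8 + k)*(k + 1) = -8 + (8 + k)*(1 + k) = -8 + (1 + k)*(8 + k))
(t(11, -43) + g(74))*(22490 - 3596) - 1*26913 = ((57/2 - 1/2*11) + 74*(9 + 74))*(22490 - 3596) - 1*26913 = ((57/2 - 11/2) + 74*83)*18894 - 26913 = (23 + 6142)*18894 - 26913 = 6165*18894 - 26913 = 116481510 - 26913 = 116454597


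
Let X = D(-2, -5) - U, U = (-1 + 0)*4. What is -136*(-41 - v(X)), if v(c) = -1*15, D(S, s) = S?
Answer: 3536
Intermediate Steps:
U = -4 (U = -1*4 = -4)
X = 2 (X = -2 - 1*(-4) = -2 + 4 = 2)
v(c) = -15
-136*(-41 - v(X)) = -136*(-41 - 1*(-15)) = -136*(-41 + 15) = -136*(-26) = 3536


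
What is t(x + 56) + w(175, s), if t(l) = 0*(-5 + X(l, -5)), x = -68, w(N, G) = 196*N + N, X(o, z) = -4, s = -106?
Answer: 34475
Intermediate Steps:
w(N, G) = 197*N
t(l) = 0 (t(l) = 0*(-5 - 4) = 0*(-9) = 0)
t(x + 56) + w(175, s) = 0 + 197*175 = 0 + 34475 = 34475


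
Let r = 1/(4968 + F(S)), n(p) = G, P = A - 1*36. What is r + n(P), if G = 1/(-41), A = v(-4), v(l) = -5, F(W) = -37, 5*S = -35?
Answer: -4890/202171 ≈ -0.024187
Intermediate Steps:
S = -7 (S = (⅕)*(-35) = -7)
A = -5
G = -1/41 ≈ -0.024390
P = -41 (P = -5 - 1*36 = -5 - 36 = -41)
n(p) = -1/41
r = 1/4931 (r = 1/(4968 - 37) = 1/4931 ≈ 0.00020280)
r + n(P) = 1/4931 - 1/41 = -4890/202171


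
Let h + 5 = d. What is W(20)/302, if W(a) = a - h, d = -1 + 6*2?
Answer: 7/151 ≈ 0.046358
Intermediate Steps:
d = 11 (d = -1 + 12 = 11)
h = 6 (h = -5 + 11 = 6)
W(a) = -6 + a (W(a) = a - 1*6 = a - 6 = -6 + a)
W(20)/302 = (-6 + 20)/302 = 14*(1/302) = 7/151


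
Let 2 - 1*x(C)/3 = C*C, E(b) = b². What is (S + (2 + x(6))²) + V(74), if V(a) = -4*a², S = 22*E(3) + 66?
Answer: -11640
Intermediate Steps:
x(C) = 6 - 3*C² (x(C) = 6 - 3*C*C = 6 - 3*C²)
S = 264 (S = 22*3² + 66 = 22*9 + 66 = 198 + 66 = 264)
(S + (2 + x(6))²) + V(74) = (264 + (2 + (6 - 3*6²))²) - 4*74² = (264 + (2 + (6 - 3*36))²) - 4*5476 = (264 + (2 + (6 - 108))²) - 21904 = (264 + (2 - 102)²) - 21904 = (264 + (-100)²) - 21904 = (264 + 10000) - 21904 = 10264 - 21904 = -11640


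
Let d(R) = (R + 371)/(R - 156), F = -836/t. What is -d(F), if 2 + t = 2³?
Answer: 695/886 ≈ 0.78442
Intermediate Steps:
t = 6 (t = -2 + 2³ = -2 + 8 = 6)
F = -418/3 (F = -836/6 = -836*⅙ = -418/3 ≈ -139.33)
d(R) = (371 + R)/(-156 + R)
-d(F) = -(371 - 418/3)/(-156 - 418/3) = -695/((-886/3)*3) = -(-3)*695/(886*3) = -1*(-695/886) = 695/886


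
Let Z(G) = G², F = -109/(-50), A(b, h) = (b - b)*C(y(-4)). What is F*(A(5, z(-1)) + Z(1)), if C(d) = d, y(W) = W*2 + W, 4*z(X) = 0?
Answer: 109/50 ≈ 2.1800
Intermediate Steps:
z(X) = 0 (z(X) = (¼)*0 = 0)
y(W) = 3*W (y(W) = 2*W + W = 3*W)
A(b, h) = 0 (A(b, h) = (b - b)*(3*(-4)) = 0*(-12) = 0)
F = 109/50 (F = -109*(-1/50) = 109/50 ≈ 2.1800)
F*(A(5, z(-1)) + Z(1)) = 109*(0 + 1²)/50 = 109*(0 + 1)/50 = (109/50)*1 = 109/50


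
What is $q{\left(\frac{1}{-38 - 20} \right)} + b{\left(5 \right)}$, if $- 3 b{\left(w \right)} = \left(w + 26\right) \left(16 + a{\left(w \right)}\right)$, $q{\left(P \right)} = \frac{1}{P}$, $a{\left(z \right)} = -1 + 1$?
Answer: $- \frac{670}{3} \approx -223.33$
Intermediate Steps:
$a{\left(z \right)} = 0$
$b{\left(w \right)} = - \frac{416}{3} - \frac{16 w}{3}$ ($b{\left(w \right)} = - \frac{\left(w + 26\right) \left(16 + 0\right)}{3} = - \frac{\left(26 + w\right) 16}{3} = - \frac{416 + 16 w}{3} = - \frac{416}{3} - \frac{16 w}{3}$)
$q{\left(\frac{1}{-38 - 20} \right)} + b{\left(5 \right)} = \frac{1}{\frac{1}{-38 - 20}} - \frac{496}{3} = \frac{1}{\frac{1}{-58}} - \frac{496}{3} = \frac{1}{- \frac{1}{58}} - \frac{496}{3} = -58 - \frac{496}{3} = - \frac{670}{3}$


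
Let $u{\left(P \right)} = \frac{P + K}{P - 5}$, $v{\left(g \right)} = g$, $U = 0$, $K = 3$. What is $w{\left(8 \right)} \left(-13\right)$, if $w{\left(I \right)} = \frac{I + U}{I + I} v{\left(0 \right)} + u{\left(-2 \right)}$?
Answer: $\frac{13}{7} \approx 1.8571$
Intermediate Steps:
$u{\left(P \right)} = \frac{3 + P}{-5 + P}$ ($u{\left(P \right)} = \frac{P + 3}{P - 5} = \frac{3 + P}{-5 + P}$)
$w{\left(I \right)} = - \frac{1}{7}$ ($w{\left(I \right)} = \frac{I + 0}{I + I} 0 + \frac{3 - 2}{-5 - 2} = \frac{I}{2 I} 0 + \frac{1}{-7} \cdot 1 = I \frac{1}{2 I} 0 - \frac{1}{7} = \frac{1}{2} \cdot 0 - \frac{1}{7} = 0 - \frac{1}{7} = - \frac{1}{7}$)
$w{\left(8 \right)} \left(-13\right) = \left(- \frac{1}{7}\right) \left(-13\right) = \frac{13}{7}$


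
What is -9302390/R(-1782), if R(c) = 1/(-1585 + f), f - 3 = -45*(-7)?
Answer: 11786128130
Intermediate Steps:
f = 318 (f = 3 - 45*(-7) = 3 + 315 = 318)
R(c) = -1/1267 (R(c) = 1/(-1585 + 318) = 1/(-1267) = -1/1267)
-9302390/R(-1782) = -9302390/(-1/1267) = -9302390*(-1267) = 11786128130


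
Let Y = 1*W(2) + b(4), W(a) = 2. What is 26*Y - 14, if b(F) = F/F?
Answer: 64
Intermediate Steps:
b(F) = 1
Y = 3 (Y = 1*2 + 1 = 2 + 1 = 3)
26*Y - 14 = 26*3 - 14 = 78 - 14 = 64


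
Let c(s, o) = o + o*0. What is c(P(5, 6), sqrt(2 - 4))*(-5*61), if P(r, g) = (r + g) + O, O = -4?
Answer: -305*I*sqrt(2) ≈ -431.33*I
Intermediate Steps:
P(r, g) = -4 + g + r (P(r, g) = (r + g) - 4 = (g + r) - 4 = -4 + g + r)
c(s, o) = o (c(s, o) = o + 0 = o)
c(P(5, 6), sqrt(2 - 4))*(-5*61) = sqrt(2 - 4)*(-5*61) = sqrt(-2)*(-305) = (I*sqrt(2))*(-305) = -305*I*sqrt(2)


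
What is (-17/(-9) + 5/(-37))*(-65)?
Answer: -37960/333 ≈ -113.99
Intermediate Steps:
(-17/(-9) + 5/(-37))*(-65) = (-17*(-⅑) + 5*(-1/37))*(-65) = (17/9 - 5/37)*(-65) = (584/333)*(-65) = -37960/333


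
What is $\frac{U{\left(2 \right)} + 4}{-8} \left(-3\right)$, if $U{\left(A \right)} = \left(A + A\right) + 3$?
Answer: $\frac{33}{8} \approx 4.125$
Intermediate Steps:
$U{\left(A \right)} = 3 + 2 A$ ($U{\left(A \right)} = 2 A + 3 = 3 + 2 A$)
$\frac{U{\left(2 \right)} + 4}{-8} \left(-3\right) = \frac{\left(3 + 2 \cdot 2\right) + 4}{-8} \left(-3\right) = \left(\left(3 + 4\right) + 4\right) \left(- \frac{1}{8}\right) \left(-3\right) = \left(7 + 4\right) \left(- \frac{1}{8}\right) \left(-3\right) = 11 \left(- \frac{1}{8}\right) \left(-3\right) = \left(- \frac{11}{8}\right) \left(-3\right) = \frac{33}{8}$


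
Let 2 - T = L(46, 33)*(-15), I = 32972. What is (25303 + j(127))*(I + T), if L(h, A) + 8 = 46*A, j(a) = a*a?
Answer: 2304613568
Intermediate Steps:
j(a) = a**2
L(h, A) = -8 + 46*A
T = 22652 (T = 2 - (-8 + 46*33)*(-15) = 2 - (-8 + 1518)*(-15) = 2 - 1510*(-15) = 2 - 1*(-22650) = 2 + 22650 = 22652)
(25303 + j(127))*(I + T) = (25303 + 127**2)*(32972 + 22652) = (25303 + 16129)*55624 = 41432*55624 = 2304613568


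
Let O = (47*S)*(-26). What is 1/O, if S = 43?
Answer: -1/52546 ≈ -1.9031e-5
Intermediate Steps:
O = -52546 (O = (47*43)*(-26) = 2021*(-26) = -52546)
1/O = 1/(-52546) = -1/52546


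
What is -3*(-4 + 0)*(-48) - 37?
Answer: -613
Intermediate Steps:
-3*(-4 + 0)*(-48) - 37 = -3*(-4)*(-48) - 37 = 12*(-48) - 37 = -576 - 37 = -613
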